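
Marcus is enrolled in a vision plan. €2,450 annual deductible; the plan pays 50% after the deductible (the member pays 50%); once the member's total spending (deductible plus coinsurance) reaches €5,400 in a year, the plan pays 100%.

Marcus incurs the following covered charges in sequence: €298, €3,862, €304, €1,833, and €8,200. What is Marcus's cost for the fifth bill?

Bill 1, €298: entire amount goes to the deductible. Member pays €298; OOP now €298.
Bill 2, €3,862: €2,152 finishes the deductible; €1,710 goes to coinsurance; member's 50% is €855. Member pays €3,007; OOP now €3,305.
Bill 3, €304: deductible met; 50% of €304 = €152. Member pays €152; OOP now €3,457.
Bill 4, €1,833: deductible already satisfied, so member's share is 50% × €1,833 = €916.50. Member pays €916.50; OOP now €4,373.50.
Bill 5, €8,200: 50% coinsurance on €8,200 = €4,100. Adding that to €4,373.50 gives €8,473.50, past the €5,400 cap; member pays only €5,400 − €4,373.50 = €1,026.50.

€1,026.50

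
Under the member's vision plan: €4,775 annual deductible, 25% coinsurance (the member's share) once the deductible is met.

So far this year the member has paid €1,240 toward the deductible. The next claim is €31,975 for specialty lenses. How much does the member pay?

€10,645

Remaining deductible: €4,775 − €1,240 = €3,535.
After the €3,535 deductible portion, €31,975 − €3,535 = €28,440 is subject to coinsurance.
25% of €28,440 = €7,110 falls to the member.
So the member owes €3,535 + €7,110 = €10,645.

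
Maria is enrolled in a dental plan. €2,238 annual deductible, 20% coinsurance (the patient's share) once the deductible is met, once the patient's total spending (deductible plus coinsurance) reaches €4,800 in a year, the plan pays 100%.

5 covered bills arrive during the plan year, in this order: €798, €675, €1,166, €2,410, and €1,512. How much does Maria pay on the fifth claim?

€302.40

Bill 1, €798: all of it applies to the deductible. Cost to patient: €798. OOP to date €798.
Bill 2, €675: all of it applies to the deductible. Patient owes €675 (running OOP €1,473).
Bill 3, €1,166: deductible takes €765, €401 remains; 20% of €401 = €80.20. Patient owes €845.20 (running OOP €2,318.20).
Bill 4, €2,410: 20% coinsurance on €2,410 = €482. Cost to patient: €482. OOP to date €2,800.20.
Bill 5, €1,512: 20% coinsurance on €1,512 = €302.40. Patient owes €302.40 (running OOP €3,102.60).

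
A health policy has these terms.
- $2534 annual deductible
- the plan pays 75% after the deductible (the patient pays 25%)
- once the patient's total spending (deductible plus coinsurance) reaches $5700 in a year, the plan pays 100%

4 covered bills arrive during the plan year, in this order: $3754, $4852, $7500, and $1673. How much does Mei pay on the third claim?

Claim 1 ($3754): $2534 to deductible, leaving $1220; coinsurance $1220 × 25% = $305. Patient pays $2839; OOP now $2839.
Claim 2 ($4852): 25% coinsurance on $4852 = $1213. Patient owes $1213 (running OOP $4052).
Claim 3 ($7500): deductible met; 25% of $7500 = $1875. That would push OOP to $5927, over the $5700 cap, so patient pays $5700 − $4052 = $1648.

$1648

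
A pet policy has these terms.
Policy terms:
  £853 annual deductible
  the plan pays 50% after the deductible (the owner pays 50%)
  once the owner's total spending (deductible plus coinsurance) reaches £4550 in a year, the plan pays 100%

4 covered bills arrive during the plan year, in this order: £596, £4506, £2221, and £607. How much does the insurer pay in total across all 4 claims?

Bill 1, £596: entire amount goes to the deductible. Cost to owner: £596. OOP to date £596. Plan pays £596 − £596 = £0.
Bill 2, £4506: deductible takes £257, £4249 remains; 50% of £4249 = £2124.50. Owner pays £2381.50; OOP now £2977.50. Insurer: £4506 − £2381.50 = £2124.50.
Bill 3, £2221: deductible already satisfied, so owner's share is 50% × £2221 = £1110.50. Cost to owner: £1110.50. OOP to date £4088. Plan pays £2221 − £1110.50 = £1110.50.
Bill 4, £607: 50% coinsurance on £607 = £303.50. Owner owes £303.50 (running OOP £4391.50). Plan pays £607 − £303.50 = £303.50.
Insurer total: £0 + £2124.50 + £1110.50 + £303.50 = £3538.50.

£3538.50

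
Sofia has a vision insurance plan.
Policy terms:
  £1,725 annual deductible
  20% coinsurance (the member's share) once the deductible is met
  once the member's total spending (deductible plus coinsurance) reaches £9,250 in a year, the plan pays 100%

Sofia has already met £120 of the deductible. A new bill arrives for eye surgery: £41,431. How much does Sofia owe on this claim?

Deductible still to meet: £1,725 − £120 = £1,605.
That leaves £41,431 − £1,605 = £39,826 for coinsurance.
20% of £39,826 = £7,965.20 falls to the member.
That puts the member's cost at £1,605 + £7,965.20 = £9,570.20 before any cap.
Year-to-date out-of-pocket would reach £120 + £9,570.20 = £9,690.20, above the £9,250 maximum, so the member pays only £9,250 − £120 = £9,130.

£9,130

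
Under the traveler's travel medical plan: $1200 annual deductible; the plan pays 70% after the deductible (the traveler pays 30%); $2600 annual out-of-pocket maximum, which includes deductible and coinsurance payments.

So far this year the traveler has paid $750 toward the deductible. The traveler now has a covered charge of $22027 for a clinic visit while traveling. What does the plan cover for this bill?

$20177

$750 of the $1200 deductible is already met, leaving $450.
After the $450 deductible portion, $22027 − $450 = $21577 is subject to coinsurance.
Coinsurance: $21577 × 30% = $6473.10.
Traveler responsibility before any cap: $450 + $6473.10 = $6923.10.
Year-to-date out-of-pocket would reach $750 + $6923.10 = $7673.10, above the $2600 maximum, so the traveler pays only $2600 − $750 = $1850.
Insurer pays the balance: $22027 − $1850 = $20177.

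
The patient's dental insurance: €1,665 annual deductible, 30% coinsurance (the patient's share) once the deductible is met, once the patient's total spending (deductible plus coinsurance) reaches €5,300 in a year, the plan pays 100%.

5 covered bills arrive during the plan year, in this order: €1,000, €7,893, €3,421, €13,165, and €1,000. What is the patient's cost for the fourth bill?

€440.30

#1 (€1,000): entire amount goes to the deductible. Patient pays €1,000; OOP now €1,000.
#2 (€7,893): deductible takes €665, €7,228 remains; patient's 30% is €2,168.40. Patient pays €2,833.40; OOP now €3,833.40.
#3 (€3,421): deductible met; 30% of €3,421 = €1,026.30. Patient pays €1,026.30; OOP now €4,859.70.
#4 (€13,165): 30% coinsurance on €13,165 = €3,949.50. That would push OOP to €8,809.20, over the €5,300 cap, so patient pays €5,300 − €4,859.70 = €440.30.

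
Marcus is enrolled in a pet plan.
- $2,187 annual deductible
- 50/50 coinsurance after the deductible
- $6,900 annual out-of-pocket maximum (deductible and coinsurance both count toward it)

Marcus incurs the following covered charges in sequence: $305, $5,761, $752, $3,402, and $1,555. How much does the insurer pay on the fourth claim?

$1,701

Bill 1, $305: fully absorbed by the deductible. Cost to owner: $305. OOP to date $305. Insurer: $305 − $305 = $0.
Bill 2, $5,761: deductible takes $1,882, $3,879 remains; owner's 50% is $1,939.50. Owner pays $3,821.50; OOP now $4,126.50. Insurer: $5,761 − $3,821.50 = $1,939.50.
Bill 3, $752: 50% coinsurance on $752 = $376. Cost to owner: $376. OOP to date $4,502.50. Plan pays $752 − $376 = $376.
Bill 4, $3,402: deductible already satisfied, so owner's share is 50% × $3,402 = $1,701. Owner pays $1,701; OOP now $6,203.50. Plan pays $3,402 − $1,701 = $1,701.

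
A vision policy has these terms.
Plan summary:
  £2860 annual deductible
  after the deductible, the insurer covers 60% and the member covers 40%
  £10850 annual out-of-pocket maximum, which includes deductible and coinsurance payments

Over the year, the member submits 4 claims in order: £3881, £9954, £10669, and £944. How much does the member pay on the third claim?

#1 (£3881): £2860 to deductible, leaving £1021; 40% of £1021 = £408.40. Cost to member: £3268.40. OOP to date £3268.40.
#2 (£9954): deductible met; 40% of £9954 = £3981.60. Member owes £3981.60 (running OOP £7250).
#3 (£10669): 40% coinsurance on £10669 = £4267.60. OOP would hit £11517.60 > £10850, so the cap limits the member to £10850 − £7250 = £3600.

£3600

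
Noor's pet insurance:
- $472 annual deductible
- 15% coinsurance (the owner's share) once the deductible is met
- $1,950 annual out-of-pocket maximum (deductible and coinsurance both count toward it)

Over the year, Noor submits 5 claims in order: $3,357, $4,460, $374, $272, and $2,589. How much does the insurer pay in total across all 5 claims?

Claim 1 — $3,357: $472 to deductible, leaving $2,885; 15% of $2,885 = $432.75. Cost to owner: $904.75. OOP to date $904.75. Insurer: $3,357 − $904.75 = $2,452.25.
Claim 2 — $4,460: 15% coinsurance on $4,460 = $669. Cost to owner: $669. OOP to date $1,573.75. Insurer: $4,460 − $669 = $3,791.
Claim 3 — $374: deductible met; 15% of $374 = $56.10. Owner owes $56.10 (running OOP $1,629.85). Insurer: $374 − $56.10 = $317.90.
Claim 4 — $272: deductible already satisfied, so owner's share is 15% × $272 = $40.80. Cost to owner: $40.80. OOP to date $1,670.65. Insurer: $272 − $40.80 = $231.20.
Claim 5 — $2,589: deductible already satisfied, so owner's share is 15% × $2,589 = $388.35. OOP would hit $2,059 > $1,950, so the cap limits the owner to $1,950 − $1,670.65 = $279.35. Insurer: $2,589 − $279.35 = $2,309.65.
Insurer total: $2,452.25 + $3,791 + $317.90 + $231.20 + $2,309.65 = $9,102.

$9,102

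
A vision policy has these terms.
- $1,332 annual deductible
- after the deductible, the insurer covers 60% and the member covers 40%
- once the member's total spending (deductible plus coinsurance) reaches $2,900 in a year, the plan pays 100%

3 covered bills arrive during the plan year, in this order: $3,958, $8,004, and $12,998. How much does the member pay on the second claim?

Claim 1 ($3,958): deductible takes $1,332, $2,626 remains; coinsurance $2,626 × 40% = $1,050.40. Member pays $2,382.40; OOP now $2,382.40.
Claim 2 ($8,004): 40% coinsurance on $8,004 = $3,201.60. Adding that to $2,382.40 gives $5,584, past the $2,900 cap; member pays only $2,900 − $2,382.40 = $517.60.

$517.60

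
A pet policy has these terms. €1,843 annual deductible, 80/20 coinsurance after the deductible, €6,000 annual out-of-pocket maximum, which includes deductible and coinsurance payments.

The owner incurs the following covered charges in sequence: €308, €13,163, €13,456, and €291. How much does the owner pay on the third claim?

€1,831.40

Bill 1, €308: fully absorbed by the deductible. Owner owes €308 (running OOP €308).
Bill 2, €13,163: €1,535 to deductible, leaving €11,628; owner's 20% is €2,325.60. Owner pays €3,860.60; OOP now €4,168.60.
Bill 3, €13,456: deductible met; 20% of €13,456 = €2,691.20. Adding that to €4,168.60 gives €6,859.80, past the €6,000 cap; owner pays only €6,000 − €4,168.60 = €1,831.40.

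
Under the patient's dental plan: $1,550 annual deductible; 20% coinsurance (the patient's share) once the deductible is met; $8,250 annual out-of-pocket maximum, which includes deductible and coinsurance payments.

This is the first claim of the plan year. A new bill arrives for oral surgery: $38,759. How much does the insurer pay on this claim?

Deductible not yet touched, so the first $1,550 of the bill goes to the deductible.
That leaves $38,759 − $1,550 = $37,209 for coinsurance.
20% of $37,209 = $7,441.80 falls to the patient.
That puts the patient's cost at $1,550 + $7,441.80 = $8,991.80 before any cap.
Year-to-date out-of-pocket would reach $0 + $8,991.80 = $8,991.80, above the $8,250 maximum, so the patient pays only $8,250 − $0 = $8,250.
Insurer pays the balance: $38,759 − $8,250 = $30,509.

$30,509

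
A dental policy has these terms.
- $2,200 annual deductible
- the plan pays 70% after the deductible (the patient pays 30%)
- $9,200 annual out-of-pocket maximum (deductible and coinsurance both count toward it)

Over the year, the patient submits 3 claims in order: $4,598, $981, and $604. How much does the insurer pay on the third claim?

Bill 1, $4,598: $2,200 to deductible, leaving $2,398; patient's 30% is $719.40. Patient pays $2,919.40; OOP now $2,919.40. Insurer: $4,598 − $2,919.40 = $1,678.60.
Bill 2, $981: deductible met; 30% of $981 = $294.30. Patient owes $294.30 (running OOP $3,213.70). Plan pays $981 − $294.30 = $686.70.
Bill 3, $604: deductible already satisfied, so patient's share is 30% × $604 = $181.20. Patient pays $181.20; OOP now $3,394.90. Insurer: $604 − $181.20 = $422.80.

$422.80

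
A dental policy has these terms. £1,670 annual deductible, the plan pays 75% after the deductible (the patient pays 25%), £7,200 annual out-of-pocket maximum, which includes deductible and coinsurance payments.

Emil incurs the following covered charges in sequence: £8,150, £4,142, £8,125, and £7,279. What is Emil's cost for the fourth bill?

£843.25

#1 (£8,150): deductible takes £1,670, £6,480 remains; 25% of £6,480 = £1,620. Patient pays £3,290; OOP now £3,290.
#2 (£4,142): 25% coinsurance on £4,142 = £1,035.50. Patient owes £1,035.50 (running OOP £4,325.50).
#3 (£8,125): deductible already satisfied, so patient's share is 25% × £8,125 = £2,031.25. Patient owes £2,031.25 (running OOP £6,356.75).
#4 (£7,279): deductible met; 25% of £7,279 = £1,819.75. Adding that to £6,356.75 gives £8,176.50, past the £7,200 cap; patient pays only £7,200 − £6,356.75 = £843.25.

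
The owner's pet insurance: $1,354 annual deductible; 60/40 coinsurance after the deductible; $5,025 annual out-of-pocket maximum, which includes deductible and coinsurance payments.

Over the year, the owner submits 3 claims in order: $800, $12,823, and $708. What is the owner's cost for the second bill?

$4,225

#1 ($800): fully absorbed by the deductible. Owner owes $800 (running OOP $800).
#2 ($12,823): $554 finishes the deductible; $12,269 goes to coinsurance; coinsurance $12,269 × 40% = $4,907.60. Claim cost before the cap: $554 + $4,907.60 = $5,461.60. OOP would hit $6,261.60 > $5,025, so the cap limits the owner to $5,025 − $800 = $4,225.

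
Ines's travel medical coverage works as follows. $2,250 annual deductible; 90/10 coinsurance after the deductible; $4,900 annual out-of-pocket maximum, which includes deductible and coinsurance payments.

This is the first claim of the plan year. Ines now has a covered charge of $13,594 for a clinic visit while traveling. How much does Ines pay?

The full $2,250 deductible is still open; $2,250 of this bill applies to it.
The remaining $11,344 (= $13,594 − $2,250) moves to coinsurance.
10% of $11,344 = $1,134.40 falls to the traveler.
Traveler responsibility before any cap: $2,250 + $1,134.40 = $3,384.40.
Total out-of-pocket so far would be $0 + $3,384.40 = $3,384.40, below the $4,900 cap — no reduction.

$3,384.40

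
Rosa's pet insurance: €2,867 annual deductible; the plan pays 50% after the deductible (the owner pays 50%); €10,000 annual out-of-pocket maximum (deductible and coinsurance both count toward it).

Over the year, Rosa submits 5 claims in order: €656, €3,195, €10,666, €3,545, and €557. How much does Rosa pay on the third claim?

€5,333

Claim 1 — €656: fully absorbed by the deductible. Cost to owner: €656. OOP to date €656.
Claim 2 — €3,195: €2,211 to deductible, leaving €984; coinsurance €984 × 50% = €492. Owner pays €2,703; OOP now €3,359.
Claim 3 — €10,666: deductible already satisfied, so owner's share is 50% × €10,666 = €5,333. Cost to owner: €5,333. OOP to date €8,692.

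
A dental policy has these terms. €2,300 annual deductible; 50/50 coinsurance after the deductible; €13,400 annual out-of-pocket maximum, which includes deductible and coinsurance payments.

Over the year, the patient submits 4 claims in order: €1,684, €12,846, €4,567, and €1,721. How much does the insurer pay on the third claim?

€2,283.50

Claim 1 (€1,684): all of it applies to the deductible. Cost to patient: €1,684. OOP to date €1,684. Insurer: €1,684 − €1,684 = €0.
Claim 2 (€12,846): €616 finishes the deductible; €12,230 goes to coinsurance; 50% of €12,230 = €6,115. Patient pays €6,731; OOP now €8,415. Insurer: €12,846 − €6,731 = €6,115.
Claim 3 (€4,567): 50% coinsurance on €4,567 = €2,283.50. Patient owes €2,283.50 (running OOP €10,698.50). Plan pays €4,567 − €2,283.50 = €2,283.50.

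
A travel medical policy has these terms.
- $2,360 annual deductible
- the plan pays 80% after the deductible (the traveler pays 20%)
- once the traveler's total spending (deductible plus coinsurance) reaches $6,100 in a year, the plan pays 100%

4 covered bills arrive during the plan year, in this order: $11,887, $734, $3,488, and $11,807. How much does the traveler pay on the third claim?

Claim 1 ($11,887): $2,360 finishes the deductible; $9,527 goes to coinsurance; traveler's 20% is $1,905.40. Cost to traveler: $4,265.40. OOP to date $4,265.40.
Claim 2 ($734): deductible already satisfied, so traveler's share is 20% × $734 = $146.80. Traveler pays $146.80; OOP now $4,412.20.
Claim 3 ($3,488): deductible met; 20% of $3,488 = $697.60. Traveler owes $697.60 (running OOP $5,109.80).

$697.60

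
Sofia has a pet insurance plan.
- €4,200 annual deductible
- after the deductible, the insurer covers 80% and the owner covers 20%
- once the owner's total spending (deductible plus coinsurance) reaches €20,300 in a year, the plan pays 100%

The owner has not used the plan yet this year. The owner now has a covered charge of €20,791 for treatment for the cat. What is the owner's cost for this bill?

€7,518.20

Nothing has been paid toward the €4,200 deductible, so the first €4,200 of this charge is applied there.
The remaining €16,591 (= €20,791 − €4,200) moves to coinsurance.
Owner's 20% share of €16,591 is €3,318.20.
That puts the owner's cost at €4,200 + €3,318.20 = €7,518.20 before any cap.
Cumulative spending €0 + €7,518.20 = €7,518.20 stays under the €20,300 maximum.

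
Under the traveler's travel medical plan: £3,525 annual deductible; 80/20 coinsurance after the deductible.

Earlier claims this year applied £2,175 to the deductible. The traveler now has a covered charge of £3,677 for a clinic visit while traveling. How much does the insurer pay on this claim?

£1,861.60

Deductible still to meet: £3,525 − £2,175 = £1,350.
After the £1,350 deductible portion, £3,677 − £1,350 = £2,327 is subject to coinsurance.
Traveler's 20% share of £2,327 is £465.40.
That puts the traveler's cost at £1,350 + £465.40 = £1,815.40.
The insurer covers the remainder: £3,677 − £1,815.40 = £1,861.60.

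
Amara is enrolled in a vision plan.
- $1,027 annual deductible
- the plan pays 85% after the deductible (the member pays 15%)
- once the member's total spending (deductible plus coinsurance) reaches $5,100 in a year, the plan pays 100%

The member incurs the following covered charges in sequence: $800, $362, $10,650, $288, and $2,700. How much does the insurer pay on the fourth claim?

Bill 1, $800: fully absorbed by the deductible. Member pays $800; OOP now $800. Insurer: $800 − $800 = $0.
Bill 2, $362: deductible takes $227, $135 remains; coinsurance $135 × 15% = $20.25. Cost to member: $247.25. OOP to date $1,047.25. Plan pays $362 − $247.25 = $114.75.
Bill 3, $10,650: deductible already satisfied, so member's share is 15% × $10,650 = $1,597.50. Cost to member: $1,597.50. OOP to date $2,644.75. Plan pays $10,650 − $1,597.50 = $9,052.50.
Bill 4, $288: 15% coinsurance on $288 = $43.20. Member pays $43.20; OOP now $2,687.95. Plan pays $288 − $43.20 = $244.80.

$244.80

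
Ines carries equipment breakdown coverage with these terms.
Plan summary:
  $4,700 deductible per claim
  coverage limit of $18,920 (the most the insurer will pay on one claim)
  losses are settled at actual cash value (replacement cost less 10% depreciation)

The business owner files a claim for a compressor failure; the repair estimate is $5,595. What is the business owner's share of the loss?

At 10% depreciation, ACV = $5,595 − $559.50 = $5,035.50.
After the deductible, $5,035.50 − $4,700 = $335.50 remains.
That's under the $18,920 cap, so the insurer reimburses the full $335.50.
The business owner bears the rest of the original loss: $5,595 − $335.50 = $5,259.50.

$5,259.50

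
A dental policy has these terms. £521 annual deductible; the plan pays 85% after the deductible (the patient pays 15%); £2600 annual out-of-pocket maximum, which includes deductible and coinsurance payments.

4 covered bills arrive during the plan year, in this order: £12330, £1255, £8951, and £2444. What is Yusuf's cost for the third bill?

#1 (£12330): £521 finishes the deductible; £11809 goes to coinsurance; coinsurance £11809 × 15% = £1771.35. Cost to patient: £2292.35. OOP to date £2292.35.
#2 (£1255): 15% coinsurance on £1255 = £188.25. Patient owes £188.25 (running OOP £2480.60).
#3 (£8951): 15% coinsurance on £8951 = £1342.65. OOP would hit £3823.25 > £2600, so the cap limits the patient to £2600 − £2480.60 = £119.40.

£119.40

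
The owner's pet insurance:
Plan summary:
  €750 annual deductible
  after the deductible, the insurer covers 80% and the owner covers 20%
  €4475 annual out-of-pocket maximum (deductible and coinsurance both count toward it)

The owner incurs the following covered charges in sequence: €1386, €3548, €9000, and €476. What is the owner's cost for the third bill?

Bill 1, €1386: deductible takes €750, €636 remains; 20% of €636 = €127.20. Cost to owner: €877.20. OOP to date €877.20.
Bill 2, €3548: deductible already satisfied, so owner's share is 20% × €3548 = €709.60. Owner owes €709.60 (running OOP €1586.80).
Bill 3, €9000: 20% coinsurance on €9000 = €1800. Owner owes €1800 (running OOP €3386.80).

€1800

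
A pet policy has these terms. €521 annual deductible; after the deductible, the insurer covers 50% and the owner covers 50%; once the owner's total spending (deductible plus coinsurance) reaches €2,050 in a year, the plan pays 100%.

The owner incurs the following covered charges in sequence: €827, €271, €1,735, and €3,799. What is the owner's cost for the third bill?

€867.50

Bill 1, €827: deductible takes €521, €306 remains; owner's 50% is €153. Owner owes €674 (running OOP €674).
Bill 2, €271: deductible already satisfied, so owner's share is 50% × €271 = €135.50. Cost to owner: €135.50. OOP to date €809.50.
Bill 3, €1,735: 50% coinsurance on €1,735 = €867.50. Owner pays €867.50; OOP now €1,677.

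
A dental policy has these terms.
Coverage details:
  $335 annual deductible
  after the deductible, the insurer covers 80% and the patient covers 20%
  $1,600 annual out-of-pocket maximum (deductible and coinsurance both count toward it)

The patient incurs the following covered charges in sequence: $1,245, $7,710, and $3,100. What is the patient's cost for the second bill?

Claim 1 — $1,245: $335 finishes the deductible; $910 goes to coinsurance; coinsurance $910 × 20% = $182. Cost to patient: $517. OOP to date $517.
Claim 2 — $7,710: deductible already satisfied, so patient's share is 20% × $7,710 = $1,542. Adding that to $517 gives $2,059, past the $1,600 cap; patient pays only $1,600 − $517 = $1,083.

$1,083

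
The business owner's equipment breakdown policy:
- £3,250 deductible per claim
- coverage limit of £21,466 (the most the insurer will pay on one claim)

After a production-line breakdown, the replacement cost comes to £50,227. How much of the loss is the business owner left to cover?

£28,761

Less the £3,250 deductible: £50,227 − £3,250 = £46,977.
The £21,466 per-incident cap binds; insurer pays £21,466.
Business owner's share is the uncovered remainder: £50,227 − £21,466 = £28,761.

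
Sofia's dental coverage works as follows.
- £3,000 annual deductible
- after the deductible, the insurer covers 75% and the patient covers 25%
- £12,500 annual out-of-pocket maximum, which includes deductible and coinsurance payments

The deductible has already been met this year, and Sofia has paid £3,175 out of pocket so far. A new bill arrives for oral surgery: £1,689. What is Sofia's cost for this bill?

The deductible is already satisfied, so the full bill goes to coinsurance.
Coinsurance: £1,689 × 25% = £422.25.
Total out-of-pocket so far would be £3,175 + £422.25 = £3,597.25, below the £12,500 cap — no reduction.

£422.25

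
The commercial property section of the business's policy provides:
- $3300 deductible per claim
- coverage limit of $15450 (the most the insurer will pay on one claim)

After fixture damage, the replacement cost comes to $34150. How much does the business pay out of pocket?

$18700

Subtract the deductible: $34150 − $3300 = $30850.
The $15450 per-incident cap binds; insurer pays $15450.
The business bears the rest of the original loss: $34150 − $15450 = $18700.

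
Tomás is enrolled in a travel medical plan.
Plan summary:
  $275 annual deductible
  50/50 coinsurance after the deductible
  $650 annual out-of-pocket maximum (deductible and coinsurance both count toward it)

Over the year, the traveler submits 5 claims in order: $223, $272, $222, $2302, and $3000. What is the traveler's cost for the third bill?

Bill 1, $223: fully absorbed by the deductible. Traveler owes $223 (running OOP $223).
Bill 2, $272: $52 finishes the deductible; $220 goes to coinsurance; 50% of $220 = $110. Cost to traveler: $162. OOP to date $385.
Bill 3, $222: deductible met; 50% of $222 = $111. Traveler pays $111; OOP now $496.

$111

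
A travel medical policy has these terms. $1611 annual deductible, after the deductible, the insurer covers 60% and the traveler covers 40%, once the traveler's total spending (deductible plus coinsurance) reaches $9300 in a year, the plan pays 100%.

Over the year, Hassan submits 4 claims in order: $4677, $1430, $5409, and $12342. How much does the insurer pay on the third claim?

Claim 1 — $4677: $1611 to deductible, leaving $3066; traveler's 40% is $1226.40. Traveler owes $2837.40 (running OOP $2837.40). Plan pays $4677 − $2837.40 = $1839.60.
Claim 2 — $1430: 40% coinsurance on $1430 = $572. Traveler pays $572; OOP now $3409.40. Plan pays $1430 − $572 = $858.
Claim 3 — $5409: 40% coinsurance on $5409 = $2163.60. Traveler owes $2163.60 (running OOP $5573). Plan pays $5409 − $2163.60 = $3245.40.

$3245.40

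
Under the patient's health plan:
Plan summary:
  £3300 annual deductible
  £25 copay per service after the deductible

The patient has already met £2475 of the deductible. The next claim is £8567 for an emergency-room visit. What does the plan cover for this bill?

Deductible still to meet: £3300 − £2475 = £825.
The remaining £7742 (= £8567 − £825) moves to the copay.
Copay on this service: £25.
Patient responsibility: £825 + £25 = £850.
The insurer covers the remainder: £8567 − £850 = £7717.

£7717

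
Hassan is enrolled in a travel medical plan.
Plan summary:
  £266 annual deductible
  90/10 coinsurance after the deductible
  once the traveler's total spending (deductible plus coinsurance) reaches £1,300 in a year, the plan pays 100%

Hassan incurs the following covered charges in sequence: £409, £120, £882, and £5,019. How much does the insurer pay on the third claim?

£793.80

Claim 1 (£409): £266 finishes the deductible; £143 goes to coinsurance; traveler's 10% is £14.30. Traveler pays £280.30; OOP now £280.30. Insurer: £409 − £280.30 = £128.70.
Claim 2 (£120): deductible already satisfied, so traveler's share is 10% × £120 = £12. Traveler pays £12; OOP now £292.30. Insurer: £120 − £12 = £108.
Claim 3 (£882): deductible already satisfied, so traveler's share is 10% × £882 = £88.20. Traveler pays £88.20; OOP now £380.50. Insurer: £882 − £88.20 = £793.80.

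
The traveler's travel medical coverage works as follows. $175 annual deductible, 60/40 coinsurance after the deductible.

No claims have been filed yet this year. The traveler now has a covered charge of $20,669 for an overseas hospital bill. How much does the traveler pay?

The full $175 deductible is still open; $175 of this bill applies to it.
The remaining $20,494 (= $20,669 − $175) moves to coinsurance.
Traveler's 40% share of $20,494 is $8,197.60.
That puts the traveler's cost at $175 + $8,197.60 = $8,372.60.

$8,372.60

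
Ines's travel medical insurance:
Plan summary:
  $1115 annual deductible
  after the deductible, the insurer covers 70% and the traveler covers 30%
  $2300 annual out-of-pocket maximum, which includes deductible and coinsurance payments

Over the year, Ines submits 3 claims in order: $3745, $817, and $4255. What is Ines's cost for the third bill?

$150.90

Bill 1, $3745: $1115 to deductible, leaving $2630; traveler's 30% is $789. Traveler owes $1904 (running OOP $1904).
Bill 2, $817: deductible met; 30% of $817 = $245.10. Traveler owes $245.10 (running OOP $2149.10).
Bill 3, $4255: 30% coinsurance on $4255 = $1276.50. OOP would hit $3425.60 > $2300, so the cap limits the traveler to $2300 − $2149.10 = $150.90.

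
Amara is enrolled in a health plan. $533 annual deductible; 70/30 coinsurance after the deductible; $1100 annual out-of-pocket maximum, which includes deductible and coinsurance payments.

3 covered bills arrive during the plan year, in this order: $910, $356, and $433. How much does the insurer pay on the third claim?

#1 ($910): $533 to deductible, leaving $377; coinsurance $377 × 30% = $113.10. Patient pays $646.10; OOP now $646.10. Insurer: $910 − $646.10 = $263.90.
#2 ($356): 30% coinsurance on $356 = $106.80. Patient pays $106.80; OOP now $752.90. Insurer: $356 − $106.80 = $249.20.
#3 ($433): 30% coinsurance on $433 = $129.90. Patient pays $129.90; OOP now $882.80. Insurer: $433 − $129.90 = $303.10.

$303.10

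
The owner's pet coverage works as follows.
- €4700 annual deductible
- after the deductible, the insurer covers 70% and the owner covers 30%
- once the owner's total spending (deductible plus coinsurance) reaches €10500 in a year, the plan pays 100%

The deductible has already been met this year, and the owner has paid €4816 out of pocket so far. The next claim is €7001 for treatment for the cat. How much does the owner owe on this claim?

With the deductible met, the entire €7001 is subject to coinsurance.
Coinsurance: €7001 × 30% = €2100.30.
Total out-of-pocket so far would be €4816 + €2100.30 = €6916.30, below the €10500 cap — no reduction.

€2100.30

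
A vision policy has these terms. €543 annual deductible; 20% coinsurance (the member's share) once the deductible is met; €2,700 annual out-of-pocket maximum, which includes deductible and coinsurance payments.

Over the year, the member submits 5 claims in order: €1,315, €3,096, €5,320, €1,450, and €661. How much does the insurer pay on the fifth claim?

Bill 1, €1,315: €543 finishes the deductible; €772 goes to coinsurance; coinsurance €772 × 20% = €154.40. Cost to member: €697.40. OOP to date €697.40. Insurer: €1,315 − €697.40 = €617.60.
Bill 2, €3,096: deductible already satisfied, so member's share is 20% × €3,096 = €619.20. Cost to member: €619.20. OOP to date €1,316.60. Plan pays €3,096 − €619.20 = €2,476.80.
Bill 3, €5,320: deductible met; 20% of €5,320 = €1,064. Cost to member: €1,064. OOP to date €2,380.60. Plan pays €5,320 − €1,064 = €4,256.
Bill 4, €1,450: deductible met; 20% of €1,450 = €290. Cost to member: €290. OOP to date €2,670.60. Plan pays €1,450 − €290 = €1,160.
Bill 5, €661: 20% coinsurance on €661 = €132.20. That would push OOP to €2,802.80, over the €2,700 cap, so member pays €2,700 − €2,670.60 = €29.40. Plan pays €661 − €29.40 = €631.60.

€631.60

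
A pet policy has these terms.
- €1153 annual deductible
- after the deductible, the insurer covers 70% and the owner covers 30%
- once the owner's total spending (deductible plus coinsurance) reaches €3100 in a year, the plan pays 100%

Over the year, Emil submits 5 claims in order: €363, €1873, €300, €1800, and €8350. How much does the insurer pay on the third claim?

Bill 1, €363: entire amount goes to the deductible. Owner pays €363; OOP now €363. Plan pays €363 − €363 = €0.
Bill 2, €1873: deductible takes €790, €1083 remains; owner's 30% is €324.90. Owner owes €1114.90 (running OOP €1477.90). Insurer: €1873 − €1114.90 = €758.10.
Bill 3, €300: deductible already satisfied, so owner's share is 30% × €300 = €90. Owner pays €90; OOP now €1567.90. Plan pays €300 − €90 = €210.

€210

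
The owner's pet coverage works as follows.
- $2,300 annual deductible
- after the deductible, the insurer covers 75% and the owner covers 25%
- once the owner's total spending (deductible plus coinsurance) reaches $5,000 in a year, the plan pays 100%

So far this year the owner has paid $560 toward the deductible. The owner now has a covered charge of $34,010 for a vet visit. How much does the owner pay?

$4,440

Deductible still to meet: $2,300 − $560 = $1,740.
That leaves $34,010 − $1,740 = $32,270 for coinsurance.
Owner's 25% share of $32,270 is $8,067.50.
So the owner owes $1,740 + $8,067.50 = $9,807.50 before any cap.
That would bring total out-of-pocket to $10,367.50, past the $5,000 cap. The owner is capped at $5,000 − $560 = $4,440 on this claim.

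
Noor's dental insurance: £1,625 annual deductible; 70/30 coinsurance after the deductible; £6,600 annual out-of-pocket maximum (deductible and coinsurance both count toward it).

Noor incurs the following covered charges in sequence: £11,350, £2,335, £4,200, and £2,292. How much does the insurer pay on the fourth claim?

#1 (£11,350): £1,625 to deductible, leaving £9,725; patient's 30% is £2,917.50. Patient owes £4,542.50 (running OOP £4,542.50). Plan pays £11,350 − £4,542.50 = £6,807.50.
#2 (£2,335): deductible met; 30% of £2,335 = £700.50. Cost to patient: £700.50. OOP to date £5,243. Insurer: £2,335 − £700.50 = £1,634.50.
#3 (£4,200): deductible already satisfied, so patient's share is 30% × £4,200 = £1,260. Cost to patient: £1,260. OOP to date £6,503. Insurer: £4,200 − £1,260 = £2,940.
#4 (£2,292): deductible already satisfied, so patient's share is 30% × £2,292 = £687.60. OOP would hit £7,190.60 > £6,600, so the cap limits the patient to £6,600 − £6,503 = £97. Plan pays £2,292 − £97 = £2,195.

£2,195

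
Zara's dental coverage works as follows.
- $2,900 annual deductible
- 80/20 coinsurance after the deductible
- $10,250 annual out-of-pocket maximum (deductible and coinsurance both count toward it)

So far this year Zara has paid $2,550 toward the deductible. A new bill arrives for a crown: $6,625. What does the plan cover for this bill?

Deductible still to meet: $2,900 − $2,550 = $350.
That leaves $6,625 − $350 = $6,275 for coinsurance.
Patient's 20% share of $6,275 is $1,255.
So the patient owes $350 + $1,255 = $1,605 before any cap.
Year-to-date out-of-pocket becomes $2,550 + $1,605 = $4,155, still under the $10,250 maximum, so no cap applies.
The insurer covers the remainder: $6,625 − $1,605 = $5,020.

$5,020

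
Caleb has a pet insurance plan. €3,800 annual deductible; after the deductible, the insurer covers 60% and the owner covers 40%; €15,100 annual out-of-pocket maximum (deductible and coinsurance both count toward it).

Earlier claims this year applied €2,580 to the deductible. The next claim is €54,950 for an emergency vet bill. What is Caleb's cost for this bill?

Remaining deductible: €3,800 − €2,580 = €1,220.
That leaves €54,950 − €1,220 = €53,730 for coinsurance.
Owner's 40% share of €53,730 is €21,492.
Owner responsibility before any cap: €1,220 + €21,492 = €22,712.
That would bring total out-of-pocket to €25,292, past the €15,100 cap. The owner is capped at €15,100 − €2,580 = €12,520 on this claim.

€12,520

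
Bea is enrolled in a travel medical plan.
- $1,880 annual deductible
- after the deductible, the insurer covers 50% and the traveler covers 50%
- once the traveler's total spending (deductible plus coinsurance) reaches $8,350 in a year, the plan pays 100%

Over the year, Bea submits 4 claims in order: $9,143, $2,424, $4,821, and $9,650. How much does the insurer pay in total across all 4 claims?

$17,688

Claim 1 ($9,143): $1,880 finishes the deductible; $7,263 goes to coinsurance; coinsurance $7,263 × 50% = $3,631.50. Cost to traveler: $5,511.50. OOP to date $5,511.50. Insurer: $9,143 − $5,511.50 = $3,631.50.
Claim 2 ($2,424): deductible met; 50% of $2,424 = $1,212. Cost to traveler: $1,212. OOP to date $6,723.50. Plan pays $2,424 − $1,212 = $1,212.
Claim 3 ($4,821): 50% coinsurance on $4,821 = $2,410.50. That would push OOP to $9,134, over the $8,350 cap, so traveler pays $8,350 − $6,723.50 = $1,626.50. Insurer: $4,821 − $1,626.50 = $3,194.50.
Claim 4 ($9,650): deductible already satisfied, so traveler's share is 50% × $9,650 = $4,825. That would push OOP to $13,175, over the $8,350 cap, so traveler pays $8,350 − $8,350 = $0. Plan pays $9,650 − $0 = $9,650.
Insurer total: $3,631.50 + $1,212 + $3,194.50 + $9,650 = $17,688.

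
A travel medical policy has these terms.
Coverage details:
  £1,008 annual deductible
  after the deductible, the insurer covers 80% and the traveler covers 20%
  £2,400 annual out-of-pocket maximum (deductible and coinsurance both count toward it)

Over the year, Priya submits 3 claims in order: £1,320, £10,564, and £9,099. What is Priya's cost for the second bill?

Claim 1 — £1,320: £1,008 finishes the deductible; £312 goes to coinsurance; 20% of £312 = £62.40. Traveler pays £1,070.40; OOP now £1,070.40.
Claim 2 — £10,564: deductible met; 20% of £10,564 = £2,112.80. Adding that to £1,070.40 gives £3,183.20, past the £2,400 cap; traveler pays only £2,400 − £1,070.40 = £1,329.60.

£1,329.60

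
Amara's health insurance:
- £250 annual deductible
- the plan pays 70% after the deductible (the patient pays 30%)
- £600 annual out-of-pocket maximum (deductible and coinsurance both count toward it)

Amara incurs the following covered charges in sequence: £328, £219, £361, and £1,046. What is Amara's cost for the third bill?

Claim 1 — £328: £250 to deductible, leaving £78; coinsurance £78 × 30% = £23.40. Patient owes £273.40 (running OOP £273.40).
Claim 2 — £219: deductible met; 30% of £219 = £65.70. Patient pays £65.70; OOP now £339.10.
Claim 3 — £361: deductible met; 30% of £361 = £108.30. Patient owes £108.30 (running OOP £447.40).

£108.30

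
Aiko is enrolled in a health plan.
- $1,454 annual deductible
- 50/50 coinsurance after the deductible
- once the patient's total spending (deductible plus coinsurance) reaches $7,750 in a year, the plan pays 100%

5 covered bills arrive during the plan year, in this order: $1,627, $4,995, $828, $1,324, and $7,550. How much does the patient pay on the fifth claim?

Claim 1 — $1,627: $1,454 to deductible, leaving $173; patient's 50% is $86.50. Cost to patient: $1,540.50. OOP to date $1,540.50.
Claim 2 — $4,995: deductible already satisfied, so patient's share is 50% × $4,995 = $2,497.50. Cost to patient: $2,497.50. OOP to date $4,038.
Claim 3 — $828: 50% coinsurance on $828 = $414. Cost to patient: $414. OOP to date $4,452.
Claim 4 — $1,324: 50% coinsurance on $1,324 = $662. Cost to patient: $662. OOP to date $5,114.
Claim 5 — $7,550: deductible already satisfied, so patient's share is 50% × $7,550 = $3,775. OOP would hit $8,889 > $7,750, so the cap limits the patient to $7,750 − $5,114 = $2,636.

$2,636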